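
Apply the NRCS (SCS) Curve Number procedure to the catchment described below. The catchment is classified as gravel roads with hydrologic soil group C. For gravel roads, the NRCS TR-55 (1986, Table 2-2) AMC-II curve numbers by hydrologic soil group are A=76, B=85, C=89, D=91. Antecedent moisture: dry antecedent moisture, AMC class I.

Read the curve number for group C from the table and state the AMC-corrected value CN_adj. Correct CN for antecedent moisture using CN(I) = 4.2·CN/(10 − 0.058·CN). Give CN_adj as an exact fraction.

NRCS table: gravel roads, soil group C → CN(II) = 89
Dry (AMC I): CN(I) = 4.2·89/(10 − 0.058·89) = (1869/5)/(2419/500) = 186900/2419 ≈ 77.263

CN_adj = 186900/2419 ≈ 77.263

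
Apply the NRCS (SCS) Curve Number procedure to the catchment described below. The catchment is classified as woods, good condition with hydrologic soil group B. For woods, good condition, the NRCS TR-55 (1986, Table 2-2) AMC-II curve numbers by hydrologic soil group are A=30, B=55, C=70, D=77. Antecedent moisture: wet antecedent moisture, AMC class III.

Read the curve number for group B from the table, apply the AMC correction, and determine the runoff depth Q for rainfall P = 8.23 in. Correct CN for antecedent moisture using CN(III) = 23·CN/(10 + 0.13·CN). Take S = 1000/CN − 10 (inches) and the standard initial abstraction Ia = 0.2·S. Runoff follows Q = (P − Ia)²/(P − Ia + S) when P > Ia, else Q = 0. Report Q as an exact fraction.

Q = 36183267961/7089540700 in ≈ 5.104 in

NRCS table: woods, good condition, soil group B → CN(II) = 55
CN(III) from CN(II)=55: (23·55)/(10 + 0.13·55) = 25300/343 ≈ 73.761
Max retention: S = 1000/(25300/343) − 10 = 900/253 in (≈ 3.557 in)
Ia = 0.2S: 0.2·3.557 = 0.711 in (exactly 180/253)
P − Ia = 8.230 − 0.711 = 190219/25300 ≈ 7.519 in (> 0, runoff occurs)
Runoff Q = (P−Ia)²/(P−Ia+S) = (7.519)²/(7.519+3.557) = 36183267961/7089540700 ≈ 5.104 in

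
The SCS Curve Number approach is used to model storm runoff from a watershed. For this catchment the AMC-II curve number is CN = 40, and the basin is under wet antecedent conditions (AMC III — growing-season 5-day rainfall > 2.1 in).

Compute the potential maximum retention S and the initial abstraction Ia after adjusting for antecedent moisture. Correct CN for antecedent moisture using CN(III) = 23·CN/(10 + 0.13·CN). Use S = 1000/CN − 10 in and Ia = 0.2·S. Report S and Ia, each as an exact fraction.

CN(III) from CN(II)=40: (23·40)/(10 + 0.13·40) = 1150/19 ≈ 60.526
Max retention: S = 1000/(1150/19) − 10 = 150/23 in (≈ 6.522 in)
Initial abstraction Ia = S/5 = (150/23)/5 = 30/23 ≈ 1.304 in

S = 150/23 in ≈ 6.522 in; Ia = 30/23 in ≈ 1.304 in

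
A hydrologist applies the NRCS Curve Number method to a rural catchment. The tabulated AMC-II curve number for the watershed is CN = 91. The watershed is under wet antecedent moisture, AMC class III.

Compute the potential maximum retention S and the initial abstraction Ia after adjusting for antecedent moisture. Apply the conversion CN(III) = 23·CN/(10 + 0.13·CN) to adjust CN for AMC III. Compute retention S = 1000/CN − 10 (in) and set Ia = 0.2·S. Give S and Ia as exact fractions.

S = 900/2093 in ≈ 0.430 in; Ia = 180/2093 in ≈ 0.086 in

Wet (AMC III): CN(III) = 23·91/(10 + 0.13·91) = 2093/(2183/100) = 209300/2183 ≈ 95.877
Max retention: S = 1000/(209300/2183) − 10 = 900/2093 in (≈ 0.430 in)
Initial abstraction Ia = S/5 = (900/2093)/5 = 180/2093 ≈ 0.086 in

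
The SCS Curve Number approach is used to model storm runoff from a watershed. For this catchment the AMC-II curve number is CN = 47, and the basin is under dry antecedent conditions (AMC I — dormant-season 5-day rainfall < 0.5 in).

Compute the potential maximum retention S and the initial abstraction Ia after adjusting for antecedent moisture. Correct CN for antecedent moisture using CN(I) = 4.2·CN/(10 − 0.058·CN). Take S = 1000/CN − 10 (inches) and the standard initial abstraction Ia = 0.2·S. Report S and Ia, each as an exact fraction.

S = 26500/987 in ≈ 26.849 in; Ia = 5300/987 in ≈ 5.370 in

Adjust CN=47 to AMC I: 4.2·47/(10 − 0.058·47) → (987/5) ÷ (3637/500) = 98700/3637 ≈ 27.138
Retention S: 1000/CN − 10 with CN=27.138 → S = 26500/987 ≈ 26.849 in
Ia = 0.2S: 0.2·26.849 = 5.370 in (exactly 5300/987)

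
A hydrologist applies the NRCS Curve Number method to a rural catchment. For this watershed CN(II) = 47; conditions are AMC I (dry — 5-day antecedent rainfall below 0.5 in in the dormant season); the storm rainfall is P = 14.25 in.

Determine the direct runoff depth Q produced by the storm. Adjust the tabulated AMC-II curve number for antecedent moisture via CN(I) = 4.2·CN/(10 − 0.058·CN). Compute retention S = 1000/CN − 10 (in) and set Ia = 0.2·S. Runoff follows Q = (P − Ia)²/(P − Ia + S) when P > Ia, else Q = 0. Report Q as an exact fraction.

Adjust CN=47 to AMC I: 4.2·47/(10 − 0.058·47) → (987/5) ÷ (3637/500) = 98700/3637 ≈ 27.138
Max retention: S = 1000/(98700/3637) − 10 = 26500/987 in (≈ 26.849 in)
Initial abstraction Ia = S/5 = (26500/987)/5 = 5300/987 ≈ 5.370 in
P − Ia = 14.250 − 5.370 = 35059/3948 ≈ 8.880 in (> 0, runoff occurs)
Q: (35059/3948)² ÷ (141059/3948) = 1229133481/556900932 in (≈ 2.207 in)

Q = 1229133481/556900932 in ≈ 2.207 in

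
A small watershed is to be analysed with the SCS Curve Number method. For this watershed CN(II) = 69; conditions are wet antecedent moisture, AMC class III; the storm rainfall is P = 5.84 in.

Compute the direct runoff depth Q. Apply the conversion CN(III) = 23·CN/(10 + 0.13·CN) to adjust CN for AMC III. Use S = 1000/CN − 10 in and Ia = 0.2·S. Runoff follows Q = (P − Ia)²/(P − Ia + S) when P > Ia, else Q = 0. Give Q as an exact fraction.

Q = 23371652402/5826313425 in ≈ 4.011 in

Wet (AMC III): CN(III) = 23·69/(10 + 0.13·69) = 1587/(1897/100) = 158700/1897 ≈ 83.658
Retention S: 1000/CN − 10 with CN=83.658 → S = 3100/1587 ≈ 1.953 in
Initial abstraction Ia = S/5 = (3100/1587)/5 = 620/1587 ≈ 0.391 in
Since P=5.840 > Ia=0.391: effective rainfall P−Ia = 216202/39675 in
Runoff Q = (P−Ia)²/(P−Ia+S) = (5.449)²/(5.449+1.953) = 23371652402/5826313425 ≈ 4.011 in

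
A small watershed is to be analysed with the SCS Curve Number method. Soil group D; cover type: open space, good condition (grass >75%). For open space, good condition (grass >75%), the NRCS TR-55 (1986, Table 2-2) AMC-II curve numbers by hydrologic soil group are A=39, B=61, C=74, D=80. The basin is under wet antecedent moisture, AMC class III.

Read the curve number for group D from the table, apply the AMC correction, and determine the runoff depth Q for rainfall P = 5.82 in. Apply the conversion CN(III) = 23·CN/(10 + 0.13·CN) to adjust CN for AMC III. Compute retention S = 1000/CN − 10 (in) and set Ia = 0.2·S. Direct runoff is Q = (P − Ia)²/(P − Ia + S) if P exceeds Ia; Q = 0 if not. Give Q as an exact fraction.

Q = 41512249/8846950 in ≈ 4.692 in

NRCS table: open space, good condition (grass >75%), soil group D → CN(II) = 80
Wet (AMC III): CN(III) = 23·80/(10 + 0.13·80) = 1840/(102/5) = 4600/51 ≈ 90.196
Max retention: S = 1000/(4600/51) − 10 = 25/23 in (≈ 1.087 in)
Ia = 0.2S: 0.2·1.087 = 0.217 in (exactly 5/23)
Since P=5.820 > Ia=0.217: effective rainfall P−Ia = 6443/1150 in
Q: (6443/1150)² ÷ (7693/1150) = 41512249/8846950 in (≈ 4.692 in)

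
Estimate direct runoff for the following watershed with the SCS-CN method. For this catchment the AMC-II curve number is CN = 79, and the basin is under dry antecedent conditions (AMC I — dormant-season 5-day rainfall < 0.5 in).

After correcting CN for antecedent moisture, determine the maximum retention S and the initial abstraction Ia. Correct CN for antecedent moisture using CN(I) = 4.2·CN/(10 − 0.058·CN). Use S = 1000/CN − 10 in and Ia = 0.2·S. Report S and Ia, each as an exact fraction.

Dry (AMC I): CN(I) = 4.2·79/(10 − 0.058·79) = (1659/5)/(2709/500) = 7900/129 ≈ 61.240
Max retention: S = 1000/(7900/129) − 10 = 500/79 in (≈ 6.329 in)
Initial abstraction Ia = S/5 = (500/79)/5 = 100/79 ≈ 1.266 in

S = 500/79 in ≈ 6.329 in; Ia = 100/79 in ≈ 1.266 in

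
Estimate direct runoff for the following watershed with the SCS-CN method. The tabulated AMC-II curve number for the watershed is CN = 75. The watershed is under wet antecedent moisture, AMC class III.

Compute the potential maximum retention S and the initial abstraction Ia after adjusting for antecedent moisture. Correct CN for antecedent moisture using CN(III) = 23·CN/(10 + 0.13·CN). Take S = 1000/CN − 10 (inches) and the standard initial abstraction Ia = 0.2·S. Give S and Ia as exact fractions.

Wet (AMC III): CN(III) = 23·75/(10 + 0.13·75) = 1725/(79/4) = 6900/79 ≈ 87.342
Retention S: 1000/CN − 10 with CN=87.342 → S = 100/69 ≈ 1.449 in
Ia = 0.2S: 0.2·1.449 = 0.290 in (exactly 20/69)

S = 100/69 in ≈ 1.449 in; Ia = 20/69 in ≈ 0.290 in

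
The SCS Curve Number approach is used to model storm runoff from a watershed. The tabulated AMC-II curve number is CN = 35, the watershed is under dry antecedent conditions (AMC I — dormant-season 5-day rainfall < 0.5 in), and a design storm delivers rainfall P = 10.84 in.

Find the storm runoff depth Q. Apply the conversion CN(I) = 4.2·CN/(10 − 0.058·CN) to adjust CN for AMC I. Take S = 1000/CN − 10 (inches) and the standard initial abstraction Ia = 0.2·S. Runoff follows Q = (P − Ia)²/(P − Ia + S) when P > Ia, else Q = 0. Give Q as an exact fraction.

Q = 53831569/624150975 in ≈ 0.086 in

Adjust CN=35 to AMC I: 4.2·35/(10 − 0.058·35) → 147 ÷ (797/100) = 14700/797 ≈ 18.444
Retention S: 1000/CN − 10 with CN=18.444 → S = 6500/147 ≈ 44.218 in
Initial abstraction Ia = S/5 = (6500/147)/5 = 1300/147 ≈ 8.844 in
P − Ia = 10.840 − 8.844 = 7337/3675 ≈ 1.996 in (> 0, runoff occurs)
Q: (7337/3675)² ÷ (169837/3675) = 53831569/624150975 in (≈ 0.086 in)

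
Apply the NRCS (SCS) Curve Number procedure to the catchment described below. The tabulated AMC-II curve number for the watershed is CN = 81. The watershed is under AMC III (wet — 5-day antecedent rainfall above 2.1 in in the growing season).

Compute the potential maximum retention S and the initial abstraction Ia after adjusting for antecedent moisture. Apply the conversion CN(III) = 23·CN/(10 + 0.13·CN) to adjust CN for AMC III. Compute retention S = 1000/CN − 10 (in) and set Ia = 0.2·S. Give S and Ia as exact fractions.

S = 1900/1863 in ≈ 1.020 in; Ia = 380/1863 in ≈ 0.204 in

Wet (AMC III): CN(III) = 23·81/(10 + 0.13·81) = 1863/(2053/100) = 186300/2053 ≈ 90.745
S = 1000/(186300/2053) − 10 = 1900/1863 in ≈ 1.020 in
Initial abstraction Ia = S/5 = (1900/1863)/5 = 380/1863 ≈ 0.204 in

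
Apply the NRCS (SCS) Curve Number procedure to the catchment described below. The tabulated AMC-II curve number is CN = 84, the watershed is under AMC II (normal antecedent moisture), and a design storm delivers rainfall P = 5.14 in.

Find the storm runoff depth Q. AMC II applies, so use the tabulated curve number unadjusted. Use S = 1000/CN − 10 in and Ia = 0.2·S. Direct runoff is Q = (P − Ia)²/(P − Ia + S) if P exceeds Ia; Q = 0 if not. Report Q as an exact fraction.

AMC II — tabulated CN = 84 applies directly.
S = 1000/84 − 10 = 40/21 in ≈ 1.905 in
Ia = 0.2S: 0.2·1.905 = 0.381 in (exactly 8/21)
Since P=5.140 > Ia=0.381: effective rainfall P−Ia = 4997/1050 in
Q = (4997/1050)²/((4997/1050) + 40/21) = (24970009/1102500)/(6997/1050) = 24970009/7346850 in ≈ 3.399 in

Q = 24970009/7346850 in ≈ 3.399 in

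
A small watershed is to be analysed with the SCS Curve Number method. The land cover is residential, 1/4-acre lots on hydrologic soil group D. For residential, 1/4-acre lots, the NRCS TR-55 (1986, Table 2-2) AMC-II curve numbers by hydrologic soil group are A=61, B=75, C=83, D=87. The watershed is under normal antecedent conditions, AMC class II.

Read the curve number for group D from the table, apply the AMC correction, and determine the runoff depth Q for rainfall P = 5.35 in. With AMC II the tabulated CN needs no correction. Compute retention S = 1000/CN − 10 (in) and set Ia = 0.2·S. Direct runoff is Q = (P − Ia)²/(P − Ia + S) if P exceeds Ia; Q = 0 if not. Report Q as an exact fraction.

NRCS table: residential, 1/4-acre lots, soil group D → CN(II) = 87
Average conditions: CN = 87 (no AMC adjustment).
S = 1000/87 − 10 = 130/87 in ≈ 1.494 in
Initial abstraction Ia = S/5 = (130/87)/5 = 26/87 ≈ 0.299 in
P − Ia = 5.350 − 0.299 = 8789/1740 ≈ 5.051 in (> 0, runoff occurs)
Q: (8789/1740)² ÷ (11389/1740) = 77246521/19816860 in (≈ 3.898 in)

Q = 77246521/19816860 in ≈ 3.898 in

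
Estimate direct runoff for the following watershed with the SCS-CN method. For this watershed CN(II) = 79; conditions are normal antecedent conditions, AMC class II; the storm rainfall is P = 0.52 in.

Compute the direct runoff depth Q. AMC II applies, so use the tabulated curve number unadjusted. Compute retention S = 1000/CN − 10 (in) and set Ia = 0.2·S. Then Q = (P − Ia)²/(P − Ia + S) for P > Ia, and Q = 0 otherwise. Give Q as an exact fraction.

Q = 0 in ≈ 0.000 in

CN(II) = 79; AMC II needs no correction.
Retention S: 1000/CN − 10 with CN=79.000 → S = 210/79 ≈ 2.658 in
Initial abstraction Ia = S/5 = (210/79)/5 = 42/79 ≈ 0.532 in
P = 0.520 ≤ Ia = 0.532 in: entire storm abstracted, Q = 0.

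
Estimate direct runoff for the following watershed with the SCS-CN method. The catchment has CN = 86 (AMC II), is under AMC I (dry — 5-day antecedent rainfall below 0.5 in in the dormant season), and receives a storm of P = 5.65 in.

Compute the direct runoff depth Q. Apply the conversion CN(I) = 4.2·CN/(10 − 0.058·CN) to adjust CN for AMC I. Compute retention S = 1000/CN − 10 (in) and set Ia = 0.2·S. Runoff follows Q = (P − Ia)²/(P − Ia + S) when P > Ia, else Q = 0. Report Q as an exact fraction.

Q = 158180929/58248660 in ≈ 2.716 in

CN(I) from CN(II)=86: (4.2·86)/(10 − 0.058·86) = 12900/179 ≈ 72.067
Max retention: S = 1000/(12900/179) − 10 = 500/129 in (≈ 3.876 in)
Initial abstraction Ia = S/5 = (500/129)/5 = 100/129 ≈ 0.775 in
Since P=5.650 > Ia=0.775: effective rainfall P−Ia = 12577/2580 in
Q = (12577/2580)²/((12577/2580) + 500/129) = (158180929/6656400)/(22577/2580) = 158180929/58248660 in ≈ 2.716 in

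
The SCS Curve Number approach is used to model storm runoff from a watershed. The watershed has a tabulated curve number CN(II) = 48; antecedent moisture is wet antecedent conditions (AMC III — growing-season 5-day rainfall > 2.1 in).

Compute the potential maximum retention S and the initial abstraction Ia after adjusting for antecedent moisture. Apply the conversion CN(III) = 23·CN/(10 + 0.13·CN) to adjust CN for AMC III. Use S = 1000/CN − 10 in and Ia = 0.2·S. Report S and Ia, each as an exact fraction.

Wet (AMC III): CN(III) = 23·48/(10 + 0.13·48) = 1104/(406/25) = 13800/203 ≈ 67.980
Retention S: 1000/CN − 10 with CN=67.980 → S = 325/69 ≈ 4.710 in
Initial abstraction Ia = S/5 = (325/69)/5 = 65/69 ≈ 0.942 in

S = 325/69 in ≈ 4.710 in; Ia = 65/69 in ≈ 0.942 in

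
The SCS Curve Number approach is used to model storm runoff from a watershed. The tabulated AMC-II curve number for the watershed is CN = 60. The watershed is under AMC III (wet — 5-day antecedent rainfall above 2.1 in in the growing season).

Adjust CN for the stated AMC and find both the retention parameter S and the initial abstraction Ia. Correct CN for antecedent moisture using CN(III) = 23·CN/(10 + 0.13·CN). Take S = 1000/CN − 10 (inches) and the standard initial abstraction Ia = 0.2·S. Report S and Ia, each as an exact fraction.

S = 200/69 in ≈ 2.899 in; Ia = 40/69 in ≈ 0.580 in

Adjust CN=60 to AMC III: 23·60/(10 + 0.13·60) → 1380 ÷ (89/5) = 6900/89 ≈ 77.528
S = 1000/(6900/89) − 10 = 200/69 in ≈ 2.899 in
Ia = 0.2·(200/69) = 40/69 in ≈ 0.580 in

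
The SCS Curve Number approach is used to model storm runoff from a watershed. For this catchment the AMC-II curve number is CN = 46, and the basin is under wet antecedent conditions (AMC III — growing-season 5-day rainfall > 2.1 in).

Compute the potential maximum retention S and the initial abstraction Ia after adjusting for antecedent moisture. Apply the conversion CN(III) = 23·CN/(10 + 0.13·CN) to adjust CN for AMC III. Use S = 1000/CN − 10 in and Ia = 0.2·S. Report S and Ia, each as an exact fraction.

S = 2700/529 in ≈ 5.104 in; Ia = 540/529 in ≈ 1.021 in

Adjust CN=46 to AMC III: 23·46/(10 + 0.13·46) → 1058 ÷ (799/50) = 52900/799 ≈ 66.208
Max retention: S = 1000/(52900/799) − 10 = 2700/529 in (≈ 5.104 in)
Ia = 0.2·(2700/529) = 540/529 in ≈ 1.021 in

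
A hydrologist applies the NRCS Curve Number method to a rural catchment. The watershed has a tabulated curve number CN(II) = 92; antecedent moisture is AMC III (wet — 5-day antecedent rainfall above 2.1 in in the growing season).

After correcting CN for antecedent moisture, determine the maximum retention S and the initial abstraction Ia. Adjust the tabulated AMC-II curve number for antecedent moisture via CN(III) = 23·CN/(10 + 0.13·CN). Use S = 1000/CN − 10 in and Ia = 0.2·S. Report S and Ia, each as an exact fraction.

Adjust CN=92 to AMC III: 23·92/(10 + 0.13·92) → 2116 ÷ (549/25) = 52900/549 ≈ 96.357
Retention S: 1000/CN − 10 with CN=96.357 → S = 200/529 ≈ 0.378 in
Ia = 0.2S: 0.2·0.378 = 0.076 in (exactly 40/529)

S = 200/529 in ≈ 0.378 in; Ia = 40/529 in ≈ 0.076 in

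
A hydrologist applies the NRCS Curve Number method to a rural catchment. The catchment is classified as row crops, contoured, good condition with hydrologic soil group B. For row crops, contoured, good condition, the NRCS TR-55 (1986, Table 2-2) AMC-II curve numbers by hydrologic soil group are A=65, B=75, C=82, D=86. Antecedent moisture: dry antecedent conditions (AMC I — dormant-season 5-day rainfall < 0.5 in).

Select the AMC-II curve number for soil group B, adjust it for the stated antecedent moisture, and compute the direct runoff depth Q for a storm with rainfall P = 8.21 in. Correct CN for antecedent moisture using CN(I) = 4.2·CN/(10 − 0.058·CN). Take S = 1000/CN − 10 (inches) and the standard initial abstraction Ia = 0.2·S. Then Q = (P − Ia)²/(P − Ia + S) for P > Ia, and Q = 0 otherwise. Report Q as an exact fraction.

Q = 1740808729/577854900 in ≈ 3.013 in

NRCS table: row crops, contoured, good condition, soil group B → CN(II) = 75
Dry (AMC I): CN(I) = 4.2·75/(10 − 0.058·75) = 315/(113/20) = 6300/113 ≈ 55.752
S = 1000/(6300/113) − 10 = 500/63 in ≈ 7.937 in
Initial abstraction Ia = S/5 = (500/63)/5 = 100/63 ≈ 1.587 in
Since P=8.210 > Ia=1.587: effective rainfall P−Ia = 41723/6300 in
Q = (41723/6300)²/((41723/6300) + 500/63) = (1740808729/39690000)/(91723/6300) = 1740808729/577854900 in ≈ 3.013 in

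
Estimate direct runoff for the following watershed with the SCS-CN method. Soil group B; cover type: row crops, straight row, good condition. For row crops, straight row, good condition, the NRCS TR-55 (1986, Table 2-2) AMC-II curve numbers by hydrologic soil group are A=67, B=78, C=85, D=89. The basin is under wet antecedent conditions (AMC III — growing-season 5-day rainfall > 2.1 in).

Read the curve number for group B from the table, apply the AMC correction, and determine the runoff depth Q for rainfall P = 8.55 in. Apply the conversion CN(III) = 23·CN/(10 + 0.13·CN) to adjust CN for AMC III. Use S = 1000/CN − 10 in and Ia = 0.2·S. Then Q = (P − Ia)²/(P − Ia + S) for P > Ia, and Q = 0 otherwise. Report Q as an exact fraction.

Q = 22197126169/3067506780 in ≈ 7.236 in

NRCS table: row crops, straight row, good condition, soil group B → CN(II) = 78
CN(III) from CN(II)=78: (23·78)/(10 + 0.13·78) = 89700/1007 ≈ 89.076
Retention S: 1000/CN − 10 with CN=89.076 → S = 1100/897 ≈ 1.226 in
Ia = 0.2S: 0.2·1.226 = 0.245 in (exactly 220/897)
Since P=8.550 > Ia=0.245: effective rainfall P−Ia = 148987/17940 in
Q: (148987/17940)² ÷ (170987/17940) = 22197126169/3067506780 in (≈ 7.236 in)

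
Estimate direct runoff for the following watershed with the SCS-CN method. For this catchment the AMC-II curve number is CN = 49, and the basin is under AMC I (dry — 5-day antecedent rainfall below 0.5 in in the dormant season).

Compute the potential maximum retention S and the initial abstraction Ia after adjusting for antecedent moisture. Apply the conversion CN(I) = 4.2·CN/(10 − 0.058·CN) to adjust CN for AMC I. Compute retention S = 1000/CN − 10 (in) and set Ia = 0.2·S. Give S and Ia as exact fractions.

S = 8500/343 in ≈ 24.781 in; Ia = 1700/343 in ≈ 4.956 in

Dry (AMC I): CN(I) = 4.2·49/(10 − 0.058·49) = (1029/5)/(3579/500) = 34300/1193 ≈ 28.751
Max retention: S = 1000/(34300/1193) − 10 = 8500/343 in (≈ 24.781 in)
Ia = 0.2S: 0.2·24.781 = 4.956 in (exactly 1700/343)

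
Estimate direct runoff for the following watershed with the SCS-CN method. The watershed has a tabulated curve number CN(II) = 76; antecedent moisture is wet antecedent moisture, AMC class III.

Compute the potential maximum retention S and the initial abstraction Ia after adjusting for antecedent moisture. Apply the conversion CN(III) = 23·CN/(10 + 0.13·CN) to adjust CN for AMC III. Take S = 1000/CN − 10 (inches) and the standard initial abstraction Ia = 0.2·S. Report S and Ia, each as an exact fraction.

S = 600/437 in ≈ 1.373 in; Ia = 120/437 in ≈ 0.275 in

Adjust CN=76 to AMC III: 23·76/(10 + 0.13·76) → 1748 ÷ (497/25) = 43700/497 ≈ 87.928
S = 1000/(43700/497) − 10 = 600/437 in ≈ 1.373 in
Initial abstraction Ia = S/5 = (600/437)/5 = 120/437 ≈ 0.275 in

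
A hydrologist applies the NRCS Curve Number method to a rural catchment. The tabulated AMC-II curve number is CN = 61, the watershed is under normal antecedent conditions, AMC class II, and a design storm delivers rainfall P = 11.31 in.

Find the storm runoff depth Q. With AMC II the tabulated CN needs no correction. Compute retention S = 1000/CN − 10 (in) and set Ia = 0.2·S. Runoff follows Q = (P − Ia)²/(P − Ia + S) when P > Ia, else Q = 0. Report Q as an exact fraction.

Q = 96008679/15670900 in ≈ 6.127 in

Average conditions: CN = 61 (no AMC adjustment).
Max retention: S = 1000/61 − 10 = 390/61 in (≈ 6.393 in)
Ia = 0.2·(390/61) = 78/61 in ≈ 1.279 in
Since P=11.310 > Ia=1.279: effective rainfall P−Ia = 61191/6100 in
Runoff Q = (P−Ia)²/(P−Ia+S) = (10.031)²/(10.031+6.393) = 96008679/15670900 ≈ 6.127 in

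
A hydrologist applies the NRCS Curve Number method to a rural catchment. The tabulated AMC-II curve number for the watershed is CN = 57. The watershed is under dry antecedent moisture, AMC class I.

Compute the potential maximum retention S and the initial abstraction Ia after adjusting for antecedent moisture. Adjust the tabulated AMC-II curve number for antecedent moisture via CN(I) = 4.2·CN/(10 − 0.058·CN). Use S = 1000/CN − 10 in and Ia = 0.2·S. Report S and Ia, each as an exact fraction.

S = 21500/1197 in ≈ 17.962 in; Ia = 4300/1197 in ≈ 3.592 in

CN(I) from CN(II)=57: (4.2·57)/(10 − 0.058·57) = 119700/3347 ≈ 35.763
Retention S: 1000/CN − 10 with CN=35.763 → S = 21500/1197 ≈ 17.962 in
Initial abstraction Ia = S/5 = (21500/1197)/5 = 4300/1197 ≈ 3.592 in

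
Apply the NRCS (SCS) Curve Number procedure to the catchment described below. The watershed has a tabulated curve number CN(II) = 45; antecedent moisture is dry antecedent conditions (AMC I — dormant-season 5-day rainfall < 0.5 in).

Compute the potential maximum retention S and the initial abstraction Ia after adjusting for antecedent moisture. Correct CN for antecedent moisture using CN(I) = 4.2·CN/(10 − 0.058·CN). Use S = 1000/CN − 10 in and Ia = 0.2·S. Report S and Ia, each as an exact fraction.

Adjust CN=45 to AMC I: 4.2·45/(10 − 0.058·45) → 189 ÷ (739/100) = 18900/739 ≈ 25.575
Retention S: 1000/CN − 10 with CN=25.575 → S = 5500/189 ≈ 29.101 in
Ia = 0.2·(5500/189) = 1100/189 in ≈ 5.820 in

S = 5500/189 in ≈ 29.101 in; Ia = 1100/189 in ≈ 5.820 in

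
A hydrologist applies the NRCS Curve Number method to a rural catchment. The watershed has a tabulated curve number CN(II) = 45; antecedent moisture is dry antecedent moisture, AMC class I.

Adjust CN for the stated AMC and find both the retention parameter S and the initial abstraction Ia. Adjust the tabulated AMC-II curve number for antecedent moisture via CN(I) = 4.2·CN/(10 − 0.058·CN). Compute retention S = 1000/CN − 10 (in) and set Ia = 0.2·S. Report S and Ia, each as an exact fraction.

S = 5500/189 in ≈ 29.101 in; Ia = 1100/189 in ≈ 5.820 in

CN(I) from CN(II)=45: (4.2·45)/(10 − 0.058·45) = 18900/739 ≈ 25.575
Retention S: 1000/CN − 10 with CN=25.575 → S = 5500/189 ≈ 29.101 in
Ia = 0.2·(5500/189) = 1100/189 in ≈ 5.820 in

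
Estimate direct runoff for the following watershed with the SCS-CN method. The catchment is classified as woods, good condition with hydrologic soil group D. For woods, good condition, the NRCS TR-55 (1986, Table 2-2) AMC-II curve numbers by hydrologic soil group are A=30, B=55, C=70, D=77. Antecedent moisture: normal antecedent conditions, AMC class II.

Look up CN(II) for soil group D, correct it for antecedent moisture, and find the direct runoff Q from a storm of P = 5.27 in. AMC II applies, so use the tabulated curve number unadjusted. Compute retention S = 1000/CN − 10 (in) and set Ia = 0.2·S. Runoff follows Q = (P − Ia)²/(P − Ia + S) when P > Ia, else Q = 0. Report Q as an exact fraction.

Q = 1294488441/454138300 in ≈ 2.850 in

NRCS table: woods, good condition, soil group D → CN(II) = 77
CN(II) = 77; AMC II needs no correction.
Retention S: 1000/CN − 10 with CN=77.000 → S = 230/77 ≈ 2.987 in
Initial abstraction Ia = S/5 = (230/77)/5 = 46/77 ≈ 0.597 in
Since P=5.270 > Ia=0.597: effective rainfall P−Ia = 35979/7700 in
Q = (35979/7700)²/((35979/7700) + 230/77) = (1294488441/59290000)/(58979/7700) = 1294488441/454138300 in ≈ 2.850 in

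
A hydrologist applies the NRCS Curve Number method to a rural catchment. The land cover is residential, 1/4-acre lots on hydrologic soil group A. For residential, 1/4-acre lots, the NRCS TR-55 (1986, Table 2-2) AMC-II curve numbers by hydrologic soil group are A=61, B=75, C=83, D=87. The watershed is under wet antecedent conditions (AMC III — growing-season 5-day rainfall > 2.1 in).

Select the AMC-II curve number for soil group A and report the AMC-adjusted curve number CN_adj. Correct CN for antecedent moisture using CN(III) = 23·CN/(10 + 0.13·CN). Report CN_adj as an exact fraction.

CN_adj = 140300/1793 ≈ 78.249

NRCS table: residential, 1/4-acre lots, soil group A → CN(II) = 61
Adjust CN=61 to AMC III: 23·61/(10 + 0.13·61) → 1403 ÷ (1793/100) = 140300/1793 ≈ 78.249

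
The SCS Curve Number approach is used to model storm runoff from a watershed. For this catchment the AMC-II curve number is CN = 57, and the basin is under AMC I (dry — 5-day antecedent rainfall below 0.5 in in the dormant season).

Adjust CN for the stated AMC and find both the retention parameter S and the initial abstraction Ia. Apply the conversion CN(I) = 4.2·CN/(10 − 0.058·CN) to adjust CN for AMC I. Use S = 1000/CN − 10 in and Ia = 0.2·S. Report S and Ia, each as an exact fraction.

S = 21500/1197 in ≈ 17.962 in; Ia = 4300/1197 in ≈ 3.592 in

CN(I) from CN(II)=57: (4.2·57)/(10 − 0.058·57) = 119700/3347 ≈ 35.763
Max retention: S = 1000/(119700/3347) − 10 = 21500/1197 in (≈ 17.962 in)
Initial abstraction Ia = S/5 = (21500/1197)/5 = 4300/1197 ≈ 3.592 in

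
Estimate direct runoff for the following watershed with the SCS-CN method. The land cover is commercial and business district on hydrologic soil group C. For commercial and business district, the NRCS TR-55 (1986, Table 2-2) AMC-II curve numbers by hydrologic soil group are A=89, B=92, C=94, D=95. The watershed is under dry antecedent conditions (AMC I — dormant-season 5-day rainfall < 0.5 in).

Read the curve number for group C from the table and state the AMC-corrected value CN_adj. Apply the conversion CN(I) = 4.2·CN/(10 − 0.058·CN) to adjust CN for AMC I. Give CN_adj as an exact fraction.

NRCS table: commercial and business district, soil group C → CN(II) = 94
Adjust CN=94 to AMC I: 4.2·94/(10 − 0.058·94) → (1974/5) ÷ (1137/250) = 32900/379 ≈ 86.807

CN_adj = 32900/379 ≈ 86.807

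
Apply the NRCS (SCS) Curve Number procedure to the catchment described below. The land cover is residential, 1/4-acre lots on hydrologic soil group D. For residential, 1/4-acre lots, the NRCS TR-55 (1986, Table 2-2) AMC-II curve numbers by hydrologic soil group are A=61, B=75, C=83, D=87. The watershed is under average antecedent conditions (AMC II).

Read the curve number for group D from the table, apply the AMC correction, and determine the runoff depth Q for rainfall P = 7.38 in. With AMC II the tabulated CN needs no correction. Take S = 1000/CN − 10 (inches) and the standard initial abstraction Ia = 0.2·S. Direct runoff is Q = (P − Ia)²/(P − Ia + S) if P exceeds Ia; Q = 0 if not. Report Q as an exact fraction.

NRCS table: residential, 1/4-acre lots, soil group D → CN(II) = 87
Average conditions: CN = 87 (no AMC adjustment).
S = 1000/87 − 10 = 130/87 in ≈ 1.494 in
Initial abstraction Ia = S/5 = (130/87)/5 = 26/87 ≈ 0.299 in
Excess rainfall: 7.380 − 0.299 = 7.081 in; P > Ia so Q > 0
Q: (30803/4350)² ÷ (37303/4350) = 948824809/162268050 in (≈ 5.847 in)

Q = 948824809/162268050 in ≈ 5.847 in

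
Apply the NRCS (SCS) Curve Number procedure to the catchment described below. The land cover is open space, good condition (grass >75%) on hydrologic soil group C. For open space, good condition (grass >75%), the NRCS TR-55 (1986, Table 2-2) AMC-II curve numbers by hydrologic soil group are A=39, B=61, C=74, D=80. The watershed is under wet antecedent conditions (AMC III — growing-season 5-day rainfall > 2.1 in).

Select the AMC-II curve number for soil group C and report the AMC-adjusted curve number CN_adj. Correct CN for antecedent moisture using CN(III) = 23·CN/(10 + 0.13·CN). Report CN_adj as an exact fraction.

NRCS table: open space, good condition (grass >75%), soil group C → CN(II) = 74
CN(III) from CN(II)=74: (23·74)/(10 + 0.13·74) = 85100/981 ≈ 86.748

CN_adj = 85100/981 ≈ 86.748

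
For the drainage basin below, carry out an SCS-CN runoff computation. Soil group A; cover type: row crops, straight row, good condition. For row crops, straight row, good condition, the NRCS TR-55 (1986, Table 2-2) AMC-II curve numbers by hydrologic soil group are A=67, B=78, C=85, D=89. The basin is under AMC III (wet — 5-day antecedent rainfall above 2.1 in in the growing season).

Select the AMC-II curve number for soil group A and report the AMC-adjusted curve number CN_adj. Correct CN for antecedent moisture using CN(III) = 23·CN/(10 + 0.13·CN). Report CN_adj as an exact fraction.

CN_adj = 154100/1871 ≈ 82.362

NRCS table: row crops, straight row, good condition, soil group A → CN(II) = 67
CN(III) from CN(II)=67: (23·67)/(10 + 0.13·67) = 154100/1871 ≈ 82.362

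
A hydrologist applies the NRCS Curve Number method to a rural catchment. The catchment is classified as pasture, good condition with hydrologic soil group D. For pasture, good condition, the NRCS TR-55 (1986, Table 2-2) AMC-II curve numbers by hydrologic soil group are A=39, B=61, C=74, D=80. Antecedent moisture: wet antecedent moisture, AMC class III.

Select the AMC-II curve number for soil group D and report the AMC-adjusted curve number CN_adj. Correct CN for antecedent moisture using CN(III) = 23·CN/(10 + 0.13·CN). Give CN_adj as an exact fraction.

CN_adj = 4600/51 ≈ 90.196

NRCS table: pasture, good condition, soil group D → CN(II) = 80
Wet (AMC III): CN(III) = 23·80/(10 + 0.13·80) = 1840/(102/5) = 4600/51 ≈ 90.196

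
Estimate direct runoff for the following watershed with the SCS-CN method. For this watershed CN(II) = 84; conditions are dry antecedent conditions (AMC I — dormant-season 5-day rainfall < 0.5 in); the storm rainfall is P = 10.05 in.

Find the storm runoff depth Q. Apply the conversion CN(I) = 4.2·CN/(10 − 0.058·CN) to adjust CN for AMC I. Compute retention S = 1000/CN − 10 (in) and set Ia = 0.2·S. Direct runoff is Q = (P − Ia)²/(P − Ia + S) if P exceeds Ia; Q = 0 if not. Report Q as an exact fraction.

Adjust CN=84 to AMC I: 4.2·84/(10 − 0.058·84) → (1764/5) ÷ (641/125) = 44100/641 ≈ 68.799
Max retention: S = 1000/(44100/641) − 10 = 2000/441 in (≈ 4.535 in)
Ia = 0.2S: 0.2·4.535 = 0.907 in (exactly 400/441)
Excess rainfall: 10.050 − 0.907 = 9.143 in; P > Ia so Q > 0
Q: (80641/8820)² ÷ (120641/8820) = 6502970881/1064053620 in (≈ 6.112 in)

Q = 6502970881/1064053620 in ≈ 6.112 in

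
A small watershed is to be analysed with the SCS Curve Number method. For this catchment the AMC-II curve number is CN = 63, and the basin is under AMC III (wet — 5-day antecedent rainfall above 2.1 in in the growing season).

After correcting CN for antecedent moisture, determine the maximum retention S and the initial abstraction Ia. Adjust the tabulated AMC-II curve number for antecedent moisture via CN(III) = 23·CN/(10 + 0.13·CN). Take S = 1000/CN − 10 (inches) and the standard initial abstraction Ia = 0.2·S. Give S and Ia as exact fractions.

S = 3700/1449 in ≈ 2.553 in; Ia = 740/1449 in ≈ 0.511 in

CN(III) from CN(II)=63: (23·63)/(10 + 0.13·63) = 144900/1819 ≈ 79.659
Max retention: S = 1000/(144900/1819) − 10 = 3700/1449 in (≈ 2.553 in)
Initial abstraction Ia = S/5 = (3700/1449)/5 = 740/1449 ≈ 0.511 in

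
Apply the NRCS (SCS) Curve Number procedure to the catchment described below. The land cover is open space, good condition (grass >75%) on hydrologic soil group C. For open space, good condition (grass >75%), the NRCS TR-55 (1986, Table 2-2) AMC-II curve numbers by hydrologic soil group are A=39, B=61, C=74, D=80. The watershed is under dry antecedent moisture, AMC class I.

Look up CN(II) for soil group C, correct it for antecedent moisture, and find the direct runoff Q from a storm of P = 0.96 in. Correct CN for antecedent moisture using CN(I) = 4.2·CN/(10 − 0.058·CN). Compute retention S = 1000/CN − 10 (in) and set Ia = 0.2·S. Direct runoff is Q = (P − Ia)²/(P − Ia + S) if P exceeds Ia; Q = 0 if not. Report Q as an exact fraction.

Q = 0 in ≈ 0.000 in

NRCS table: open space, good condition (grass >75%), soil group C → CN(II) = 74
CN(I) from CN(II)=74: (4.2·74)/(10 − 0.058·74) = 77700/1427 ≈ 54.450
Max retention: S = 1000/(77700/1427) − 10 = 6500/777 in (≈ 8.366 in)
Ia = 0.2·(6500/777) = 1300/777 in ≈ 1.673 in
P = 0.960 ≤ Ia = 1.673 in: entire storm abstracted, Q = 0.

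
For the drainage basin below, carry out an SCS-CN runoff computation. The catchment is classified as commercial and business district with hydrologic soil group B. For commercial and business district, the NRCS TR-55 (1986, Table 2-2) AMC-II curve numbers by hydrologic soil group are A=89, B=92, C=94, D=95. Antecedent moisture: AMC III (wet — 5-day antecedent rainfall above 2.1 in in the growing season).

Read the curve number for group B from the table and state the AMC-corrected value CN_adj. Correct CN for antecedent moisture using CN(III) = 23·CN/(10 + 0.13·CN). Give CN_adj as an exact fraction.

NRCS table: commercial and business district, soil group B → CN(II) = 92
CN(III) from CN(II)=92: (23·92)/(10 + 0.13·92) = 52900/549 ≈ 96.357

CN_adj = 52900/549 ≈ 96.357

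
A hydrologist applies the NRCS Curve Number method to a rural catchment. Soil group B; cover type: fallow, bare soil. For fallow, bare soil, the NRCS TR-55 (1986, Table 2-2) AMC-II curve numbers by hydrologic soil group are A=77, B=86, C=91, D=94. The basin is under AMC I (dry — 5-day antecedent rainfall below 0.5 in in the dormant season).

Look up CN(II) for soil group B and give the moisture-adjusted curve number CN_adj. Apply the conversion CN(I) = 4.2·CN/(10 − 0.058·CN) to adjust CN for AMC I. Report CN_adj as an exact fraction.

NRCS table: fallow, bare soil, soil group B → CN(II) = 86
Adjust CN=86 to AMC I: 4.2·86/(10 − 0.058·86) → (1806/5) ÷ (1253/250) = 12900/179 ≈ 72.067

CN_adj = 12900/179 ≈ 72.067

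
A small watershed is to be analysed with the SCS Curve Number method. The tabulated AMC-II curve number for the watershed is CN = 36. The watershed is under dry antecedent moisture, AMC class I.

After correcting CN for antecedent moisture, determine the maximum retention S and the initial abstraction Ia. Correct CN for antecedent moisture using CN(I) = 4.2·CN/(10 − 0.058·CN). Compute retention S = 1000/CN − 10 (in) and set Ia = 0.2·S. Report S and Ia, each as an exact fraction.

Adjust CN=36 to AMC I: 4.2·36/(10 − 0.058·36) → (756/5) ÷ (989/125) = 18900/989 ≈ 19.110
Max retention: S = 1000/(18900/989) − 10 = 8000/189 in (≈ 42.328 in)
Ia = 0.2S: 0.2·42.328 = 8.466 in (exactly 1600/189)

S = 8000/189 in ≈ 42.328 in; Ia = 1600/189 in ≈ 8.466 in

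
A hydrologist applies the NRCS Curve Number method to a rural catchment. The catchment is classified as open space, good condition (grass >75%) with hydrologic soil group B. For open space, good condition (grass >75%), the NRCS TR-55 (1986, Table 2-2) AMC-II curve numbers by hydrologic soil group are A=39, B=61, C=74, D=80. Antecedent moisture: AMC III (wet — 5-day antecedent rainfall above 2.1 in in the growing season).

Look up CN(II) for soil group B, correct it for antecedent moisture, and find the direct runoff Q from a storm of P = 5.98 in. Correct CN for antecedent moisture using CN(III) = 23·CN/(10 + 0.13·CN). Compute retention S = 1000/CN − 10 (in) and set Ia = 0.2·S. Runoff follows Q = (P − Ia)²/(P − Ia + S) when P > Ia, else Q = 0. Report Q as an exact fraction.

Q = 11136766693/3105470350 in ≈ 3.586 in

NRCS table: open space, good condition (grass >75%), soil group B → CN(II) = 61
Adjust CN=61 to AMC III: 23·61/(10 + 0.13·61) → 1403 ÷ (1793/100) = 140300/1793 ≈ 78.249
Max retention: S = 1000/(140300/1793) − 10 = 3900/1403 in (≈ 2.780 in)
Initial abstraction Ia = S/5 = (3900/1403)/5 = 780/1403 ≈ 0.556 in
Since P=5.980 > Ia=0.556: effective rainfall P−Ia = 380497/70150 in
Q = (380497/70150)²/((380497/70150) + 3900/1403) = (144777967009/4921022500)/(575497/70150) = 11136766693/3105470350 in ≈ 3.586 in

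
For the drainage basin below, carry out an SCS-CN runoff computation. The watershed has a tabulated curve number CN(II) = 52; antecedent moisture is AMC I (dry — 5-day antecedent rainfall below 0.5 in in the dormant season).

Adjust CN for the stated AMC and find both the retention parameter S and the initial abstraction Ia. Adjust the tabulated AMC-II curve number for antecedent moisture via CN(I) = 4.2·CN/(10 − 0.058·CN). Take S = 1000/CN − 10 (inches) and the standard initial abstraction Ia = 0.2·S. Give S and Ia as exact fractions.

CN(I) from CN(II)=52: (4.2·52)/(10 − 0.058·52) = 9100/291 ≈ 31.271
Retention S: 1000/CN − 10 with CN=31.271 → S = 2000/91 ≈ 21.978 in
Ia = 0.2·(2000/91) = 400/91 in ≈ 4.396 in

S = 2000/91 in ≈ 21.978 in; Ia = 400/91 in ≈ 4.396 in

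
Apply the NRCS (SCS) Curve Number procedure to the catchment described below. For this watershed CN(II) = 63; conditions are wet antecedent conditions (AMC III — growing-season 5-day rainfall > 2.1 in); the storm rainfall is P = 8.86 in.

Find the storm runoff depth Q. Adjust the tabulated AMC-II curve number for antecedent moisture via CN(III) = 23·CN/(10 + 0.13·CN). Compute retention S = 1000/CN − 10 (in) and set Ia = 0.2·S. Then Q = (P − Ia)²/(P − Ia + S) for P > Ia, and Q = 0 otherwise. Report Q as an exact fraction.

Q = 365912478649/57228762150 in ≈ 6.394 in

CN(III) from CN(II)=63: (23·63)/(10 + 0.13·63) = 144900/1819 ≈ 79.659
Max retention: S = 1000/(144900/1819) − 10 = 3700/1449 in (≈ 2.553 in)
Ia = 0.2S: 0.2·2.553 = 0.511 in (exactly 740/1449)
Excess rainfall: 8.860 − 0.511 = 8.349 in; P > Ia so Q > 0
Q = (604907/72450)²/((604907/72450) + 3700/1449) = (365912478649/5249002500)/(789907/72450) = 365912478649/57228762150 in ≈ 6.394 in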